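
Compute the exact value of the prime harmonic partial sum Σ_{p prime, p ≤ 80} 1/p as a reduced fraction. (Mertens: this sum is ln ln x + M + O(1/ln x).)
Σ 1/p = 5692733621468679832887230172131/3217644767340672907899084554130

π(80) = 22, so the primes ≤ 80 are [2, 3, 5, 7, 11, 13, 17, 19, 23, 29, 31, 37, 41, 43, 47, 53, 59, 61, 67, 71, 73, 79]. Summing 1/p over these primes: 5692733621468679832887230172131/3217644767340672907899084554130 ≈ 1.7692. Mertens estimate ln ln(80) + 0.2615 ≈ 1.7390.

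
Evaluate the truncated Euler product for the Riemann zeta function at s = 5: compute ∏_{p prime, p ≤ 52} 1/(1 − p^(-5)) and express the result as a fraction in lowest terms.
∏ = 505807800965451248053830657783332590848273750176189703324931155978491/487794643941809531294334436783738741459341109492573787399981389578240

The primes p ≤ 52 are [2, 3, 5, 7, 11, 13, 17, 19, 23, 29, 31, 37, 41, 43, 47]. For each prime, (1 − 1/p^5)^(-1) = p^5 / (p^5 − 1). The product is (1 − 1/2^5)^(-1), (1 − 1/3^5)^(-1), (1 − 1/5^5)^(-1), (1 − 1/7^5)^(-1), (1 − 1/11^5)^(-1), (1 − 1/13^5)^(-1), (1 − 1/17^5)^(-1), (1 − 1/19^5)^(-1), (1 − 1/23^5)^(-1), (1 − 1/29^5)^(-1), (1 − 1/31^5)^(-1), (1 − 1/37^5)^(-1), (1 − 1/41^5)^(-1), (1 − 1/43^5)^(-1), (1 − 1/47^5)^(-1) = ∏ p^5 / (p^5 − 1) = 505807800965451248053830657783332590848273750176189703324931155978491/487794643941809531294334436783738741459341109492573787399981389578240.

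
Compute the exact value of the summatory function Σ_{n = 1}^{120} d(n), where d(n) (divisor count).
Σ_{n ≤ 120} d(n) = 602

Compute d(n) for each 1 ≤ n ≤ 120: d(1) = 1, d(2) = 2, d(3) = 2, d(4) = 3, d(5) = 2, d(6) = 4, d(7) = 2, d(8) = 4, d(9) = 3, d(10) = 4, d(11) = 2, d(12) = 6, d(13) = 2, d(14) = 4, d(15) = 4, d(16) = 5, d(17) = 2, d(18) = 6, d(19) = 2, d(20) = 6, d(21) = 4, d(22) = 4, d(23) = 2, d(24) = 8, d(25) = 3, d(26) = 4, d(27) = 4, d(28) = 6, d(29) = 2, d(30) = 8, d(31) = 2, d(32) = 6, d(33) = 4, d(34) = 4, d(35) = 4, d(36) = 9, d(37) = 2, d(38) = 4, d(39) = 4, d(40) = 8, d(41) = 2, d(42) = 8, d(43) = 2, d(44) = 6, d(45) = 6, d(46) = 4, d(47) = 2, d(48) = 10, d(49) = 3, d(50) = 6, d(51) = 4, d(52) = 6, d(53) = 2, d(54) = 8, d(55) = 4, d(56) = 8, d(57) = 4, d(58) = 4, d(59) = 2, d(60) = 12, d(61) = 2, d(62) = 4, d(63) = 6, d(64) = 7, d(65) = 4, d(66) = 8, d(67) = 2, d(68) = 6, d(69) = 4, d(70) = 8, d(71) = 2, d(72) = 12, d(73) = 2, d(74) = 4, d(75) = 6, d(76) = 6, d(77) = 4, d(78) = 8, d(79) = 2, d(80) = 10, d(81) = 5, d(82) = 4, d(83) = 2, d(84) = 12, d(85) = 4, d(86) = 4, d(87) = 4, d(88) = 8, d(89) = 2, d(90) = 12, d(91) = 4, d(92) = 6, d(93) = 4, d(94) = 4, d(95) = 4, d(96) = 12, d(97) = 2, d(98) = 6, d(99) = 6, d(100) = 9, d(101) = 2, d(102) = 8, d(103) = 2, d(104) = 8, d(105) = 8, d(106) = 4, d(107) = 2, d(108) = 12, d(109) = 2, d(110) = 8, d(111) = 4, d(112) = 10, d(113) = 2, d(114) = 8, d(115) = 4, d(116) = 6, d(117) = 6, d(118) = 4, d(119) = 4, d(120) = 16. Summing all 120 values: 602. (Dirichlet's divisor formula: Σ_{n ≤ x} d(n) = x ln(x) + (2γ − 1) x + O(√x). For x = 120, the asymptotic estimate is ≈ 593.03.)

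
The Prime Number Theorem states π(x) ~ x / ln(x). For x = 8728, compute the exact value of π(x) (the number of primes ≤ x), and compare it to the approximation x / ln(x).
π(8728) = 1087;  x/ln(x) ≈ 961.84;  relative error ≈ 11.51%.

Directly count primes up to 8728: π(8728) = 1087. The PNT approximation gives 8728/ln(8728) ≈ 8728/9.07429 ≈ 961.84. Relative error (π(x) − x/ln(x)) / π(x) ≈ 11.51%; the approximation is known to undercount slightly (Li(x) is a better estimate).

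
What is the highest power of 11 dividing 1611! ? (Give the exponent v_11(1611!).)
v_11(1611!) = 160

Legendre's formula: v_p(n!) = Σ_{k ≥ 1} ⌊n / p^k⌋. For p = 11, n = 1611, the terms are:
  ⌊1611/11^1⌋ = ⌊1611/11⌋ = 146
  ⌊1611/11^2⌋ = ⌊1611/121⌋ = 13
  ⌊1611/11^3⌋ = ⌊1611/1331⌋ = 1
(the next term ⌊1611/11^4⌋ = 0, terminating the sum). Summing: v_11(1611!) = 146 + 13 + 1 = 160.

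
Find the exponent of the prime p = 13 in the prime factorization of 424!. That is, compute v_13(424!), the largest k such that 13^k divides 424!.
v_13(424!) = 34

Legendre's formula: v_p(n!) = Σ_{k ≥ 1} ⌊n / p^k⌋. For p = 13, n = 424, the terms are:
  ⌊424/13^1⌋ = ⌊424/13⌋ = 32
  ⌊424/13^2⌋ = ⌊424/169⌋ = 2
(the next term ⌊424/13^3⌋ = 0, terminating the sum). Summing: v_13(424!) = 32 + 2 = 34.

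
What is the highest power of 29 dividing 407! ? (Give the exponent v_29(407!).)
v_29(407!) = 14

Legendre's formula: v_p(n!) = Σ_{k ≥ 1} ⌊n / p^k⌋. For p = 29, n = 407, the terms are:
  ⌊407/29^1⌋ = ⌊407/29⌋ = 14
(the next term ⌊407/29^2⌋ = 0, terminating the sum). Summing: v_29(407!) = 14 = 14.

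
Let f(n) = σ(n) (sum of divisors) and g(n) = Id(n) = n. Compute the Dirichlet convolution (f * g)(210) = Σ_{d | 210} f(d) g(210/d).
(σ * Id)(210) = 5775

Divisors of 210: [1, 2, 3, 5, 6, 7, 10, 14, 15, 21, 30, 35, 42, 70, 105, 210]. For each d | 210:
  d = 1: σ(1) · Id(210/1) = 1 · 210 = 210
  d = 2: σ(2) · Id(210/2) = 3 · 105 = 315
  d = 3: σ(3) · Id(210/3) = 4 · 70 = 280
  d = 5: σ(5) · Id(210/5) = 6 · 42 = 252
  d = 6: σ(6) · Id(210/6) = 12 · 35 = 420
  d = 7: σ(7) · Id(210/7) = 8 · 30 = 240
  d = 10: σ(10) · Id(210/10) = 18 · 21 = 378
  d = 14: σ(14) · Id(210/14) = 24 · 15 = 360
  d = 15: σ(15) · Id(210/15) = 24 · 14 = 336
  d = 21: σ(21) · Id(210/21) = 32 · 10 = 320
  d = 30: σ(30) · Id(210/30) = 72 · 7 = 504
  d = 35: σ(35) · Id(210/35) = 48 · 6 = 288
  d = 42: σ(42) · Id(210/42) = 96 · 5 = 480
  d = 70: σ(70) · Id(210/70) = 144 · 3 = 432
  d = 105: σ(105) · Id(210/105) = 192 · 2 = 384
  d = 210: σ(210) · Id(210/210) = 576 · 1 = 576
Summing: (σ * Id)(210) = 210 + 315 + 280 + 252 + 420 + 240 + 378 + 360 + 336 + 320 + 504 + 288 + 480 + 432 + 384 + 576 = 5775.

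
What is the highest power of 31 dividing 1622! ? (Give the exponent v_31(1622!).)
v_31(1622!) = 53

Legendre's formula: v_p(n!) = Σ_{k ≥ 1} ⌊n / p^k⌋. For p = 31, n = 1622, the terms are:
  ⌊1622/31^1⌋ = ⌊1622/31⌋ = 52
  ⌊1622/31^2⌋ = ⌊1622/961⌋ = 1
(the next term ⌊1622/31^3⌋ = 0, terminating the sum). Summing: v_31(1622!) = 52 + 1 = 53.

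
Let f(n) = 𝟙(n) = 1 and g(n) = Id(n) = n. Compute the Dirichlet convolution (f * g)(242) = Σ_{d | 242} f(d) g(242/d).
(𝟙 * Id)(242) = 399

Divisors of 242: [1, 2, 11, 22, 121, 242]. For each d | 242:
  d = 1: 𝟙(1) · Id(242/1) = 1 · 242 = 242
  d = 2: 𝟙(2) · Id(242/2) = 1 · 121 = 121
  d = 11: 𝟙(11) · Id(242/11) = 1 · 22 = 22
  d = 22: 𝟙(22) · Id(242/22) = 1 · 11 = 11
  d = 121: 𝟙(121) · Id(242/121) = 1 · 2 = 2
  d = 242: 𝟙(242) · Id(242/242) = 1 · 1 = 1
Summing: (𝟙 * Id)(242) = 242 + 121 + 22 + 11 + 2 + 1 = 399.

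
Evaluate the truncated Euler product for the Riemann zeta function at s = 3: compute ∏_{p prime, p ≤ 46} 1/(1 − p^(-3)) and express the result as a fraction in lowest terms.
∏ = 11622300127850926153432227486340003/9669167824002218213355442162630656

The primes p ≤ 46 are [2, 3, 5, 7, 11, 13, 17, 19, 23, 29, 31, 37, 41, 43]. For each prime, (1 − 1/p^3)^(-1) = p^3 / (p^3 − 1). The product is (1 − 1/2^3)^(-1), (1 − 1/3^3)^(-1), (1 − 1/5^3)^(-1), (1 − 1/7^3)^(-1), (1 − 1/11^3)^(-1), (1 − 1/13^3)^(-1), (1 − 1/17^3)^(-1), (1 − 1/19^3)^(-1), (1 − 1/23^3)^(-1), (1 − 1/29^3)^(-1), (1 − 1/31^3)^(-1), (1 − 1/37^3)^(-1), (1 − 1/41^3)^(-1), (1 − 1/43^3)^(-1) = ∏ p^3 / (p^3 − 1) = 11622300127850926153432227486340003/9669167824002218213355442162630656.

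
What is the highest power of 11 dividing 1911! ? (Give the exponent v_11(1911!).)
v_11(1911!) = 189

Legendre's formula: v_p(n!) = Σ_{k ≥ 1} ⌊n / p^k⌋. For p = 11, n = 1911, the terms are:
  ⌊1911/11^1⌋ = ⌊1911/11⌋ = 173
  ⌊1911/11^2⌋ = ⌊1911/121⌋ = 15
  ⌊1911/11^3⌋ = ⌊1911/1331⌋ = 1
(the next term ⌊1911/11^4⌋ = 0, terminating the sum). Summing: v_11(1911!) = 173 + 15 + 1 = 189.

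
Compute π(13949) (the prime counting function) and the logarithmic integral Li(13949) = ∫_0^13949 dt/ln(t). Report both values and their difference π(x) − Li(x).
π(13949) = 1648;  Li(13949) ≈ 1666.92;  π(x) − Li(x) ≈ -18.92.

Direct count of primes ≤ 13949 gives π(13949) = 1648. Numerical evaluation of the logarithmic integral gives Li(13949) ≈ 1666.92. The difference π(x) − Li(x) ≈ -18.92 is typically negative for small/moderate x (Li(x) overestimates), though Littlewood's theorem shows this sign changes infinitely often.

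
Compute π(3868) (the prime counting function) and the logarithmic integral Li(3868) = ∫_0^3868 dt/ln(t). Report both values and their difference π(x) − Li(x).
π(3868) = 536;  Li(3868) ≈ 549.42;  π(x) − Li(x) ≈ -13.42.

Direct count of primes ≤ 3868 gives π(3868) = 536. Numerical evaluation of the logarithmic integral gives Li(3868) ≈ 549.42. The difference π(x) − Li(x) ≈ -13.42 is typically negative for small/moderate x (Li(x) overestimates), though Littlewood's theorem shows this sign changes infinitely often.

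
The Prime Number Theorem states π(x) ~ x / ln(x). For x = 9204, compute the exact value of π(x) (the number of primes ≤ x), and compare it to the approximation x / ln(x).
π(9204) = 1141;  x/ln(x) ≈ 1008.39;  relative error ≈ 11.62%.

Directly count primes up to 9204: π(9204) = 1141. The PNT approximation gives 9204/ln(9204) ≈ 9204/9.12739 ≈ 1008.39. Relative error (π(x) − x/ln(x)) / π(x) ≈ 11.62%; the approximation is known to undercount slightly (Li(x) is a better estimate).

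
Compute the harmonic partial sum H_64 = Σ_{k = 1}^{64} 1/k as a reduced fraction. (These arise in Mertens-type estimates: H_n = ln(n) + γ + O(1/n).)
H_64 = 623171679694215690971693339/131362987122535807501262400

Direct summation: H_64 = 1 + 1/2 + ... + 1/64. The least common denominator is lcm(1, ..., 64) = 1182266884102822267511361600; over this denominator the numerator is 1182266884102822267511361600 + 591133442051411133755680800 + 394088961367607422503787200 + 295566721025705566877840400 + 236453376820564453502272320 + 197044480683803711251893600 + 168895269157546038215908800 + 147783360512852783438920200 + 131362987122535807501262400 + 118226688410282226751136160 + 107478807645711115228305600 + 98522240341901855625946800 + 90943606469447866731643200 + 84447634578773019107954400 + 78817792273521484500757440 + 73891680256426391719460100 + 69545110829577780441844800 + 65681493561267903750631200 + 62224572847516961447966400 + 59113344205141113375568080 + 56298423052515346071969600 + 53739403822855557614152800 + 51402908004470533370059200 + 49261120170950927812973400 + 47290675364112890700454464 + 45471803234723933365821600 + 43787662374178602500420800 + 42223817289386509553977200 + 40767823589752491983150400 + 39408896136760742250378720 + 38137641422671686048753600 + 36945840128213195859730050 + 35826269215237038409435200 + 34772555414788890220922400 + 33779053831509207643181760 + 32840746780633951875315600 + 31953159029806007230036800 + 31112286423758480723983200 + 30314535489815955577214400 + 29556672102570556687784040 + 28835777661044445549057600 + 28149211526257673035984800 + 27494578700065634128171200 + 26869701911427778807076400 + 26272597424507161500252480 + 25701454002235266685029600 + 25154614555379197181092800 + 24630560085475463906486700 + 24127895593935148316558400 + 23645337682056445350227232 + 23181703609859260147281600 + 22735901617361966682910800 + 22306922341562684292667200 + 21893831187089301250210400 + 21495761529142223045661120 + 21111908644693254776988600 + 20741524282505653815988800 + 20383911794876245991575200 + 20038421764454614703582400 + 19704448068380371125189360 + 19381424329554463401825600 + 19068820711335843024376800 + 18766141017505115357323200 + 18472920064106597929865025 = 5608545117247941218745240051, so H_64 = 5608545117247941218745240051/1182266884102822267511361600; reducing by gcd(5608545117247941218745240051, 1182266884102822267511361600) = 9 gives 623171679694215690971693339/131362987122535807501262400 ≈ 4.74389. (The PNT-adjacent estimate ln(64) + γ ≈ 4.73610 matches within O(1/n).)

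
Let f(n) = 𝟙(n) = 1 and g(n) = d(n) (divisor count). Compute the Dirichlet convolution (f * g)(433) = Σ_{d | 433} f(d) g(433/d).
(𝟙 * d)(433) = 3

Divisors of 433: [1, 433]. For each d | 433:
  d = 1: 𝟙(1) · d(433/1) = 1 · 2 = 2
  d = 433: 𝟙(433) · d(433/433) = 1 · 1 = 1
Summing: (𝟙 * d)(433) = 2 + 1 = 3.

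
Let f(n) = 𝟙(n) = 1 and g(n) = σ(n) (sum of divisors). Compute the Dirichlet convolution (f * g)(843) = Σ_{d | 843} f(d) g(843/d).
(𝟙 * σ)(843) = 1415

Divisors of 843: [1, 3, 281, 843]. For each d | 843:
  d = 1: 𝟙(1) · σ(843/1) = 1 · 1128 = 1128
  d = 3: 𝟙(3) · σ(843/3) = 1 · 282 = 282
  d = 281: 𝟙(281) · σ(843/281) = 1 · 4 = 4
  d = 843: 𝟙(843) · σ(843/843) = 1 · 1 = 1
Summing: (𝟙 * σ)(843) = 1128 + 282 + 4 + 1 = 1415.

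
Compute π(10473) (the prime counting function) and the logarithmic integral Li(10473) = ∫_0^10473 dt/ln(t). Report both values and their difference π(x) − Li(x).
π(10473) = 1281;  Li(10473) ≈ 1297.36;  π(x) − Li(x) ≈ -16.36.

Direct count of primes ≤ 10473 gives π(10473) = 1281. Numerical evaluation of the logarithmic integral gives Li(10473) ≈ 1297.36. The difference π(x) − Li(x) ≈ -16.36 is typically negative for small/moderate x (Li(x) overestimates), though Littlewood's theorem shows this sign changes infinitely often.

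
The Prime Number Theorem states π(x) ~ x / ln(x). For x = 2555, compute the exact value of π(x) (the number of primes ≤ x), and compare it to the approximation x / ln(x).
π(2555) = 374;  x/ln(x) ≈ 325.65;  relative error ≈ 12.93%.

Directly count primes up to 2555: π(2555) = 374. The PNT approximation gives 2555/ln(2555) ≈ 2555/7.84581 ≈ 325.65. Relative error (π(x) − x/ln(x)) / π(x) ≈ 12.93%; the approximation is known to undercount slightly (Li(x) is a better estimate).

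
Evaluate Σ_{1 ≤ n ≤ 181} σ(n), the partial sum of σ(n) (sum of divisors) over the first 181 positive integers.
Σ_{n ≤ 181} σ(n) = 27002

Compute σ(n) for each 1 ≤ n ≤ 181: σ(1) = 1, σ(2) = 3, σ(3) = 4, σ(4) = 7, σ(5) = 6, σ(6) = 12, σ(7) = 8, σ(8) = 15, σ(9) = 13, σ(10) = 18, σ(11) = 12, σ(12) = 28, σ(13) = 14, σ(14) = 24, σ(15) = 24, σ(16) = 31, σ(17) = 18, σ(18) = 39, σ(19) = 20, σ(20) = 42, σ(21) = 32, σ(22) = 36, σ(23) = 24, σ(24) = 60, σ(25) = 31, σ(26) = 42, σ(27) = 40, σ(28) = 56, σ(29) = 30, σ(30) = 72, σ(31) = 32, σ(32) = 63, σ(33) = 48, σ(34) = 54, σ(35) = 48, σ(36) = 91, σ(37) = 38, σ(38) = 60, σ(39) = 56, σ(40) = 90, σ(41) = 42, σ(42) = 96, σ(43) = 44, σ(44) = 84, σ(45) = 78, σ(46) = 72, σ(47) = 48, σ(48) = 124, σ(49) = 57, σ(50) = 93, σ(51) = 72, σ(52) = 98, σ(53) = 54, σ(54) = 120, σ(55) = 72, σ(56) = 120, σ(57) = 80, σ(58) = 90, σ(59) = 60, σ(60) = 168, σ(61) = 62, σ(62) = 96, σ(63) = 104, σ(64) = 127, σ(65) = 84, σ(66) = 144, σ(67) = 68, σ(68) = 126, σ(69) = 96, σ(70) = 144, σ(71) = 72, σ(72) = 195, σ(73) = 74, σ(74) = 114, σ(75) = 124, σ(76) = 140, σ(77) = 96, σ(78) = 168, σ(79) = 80, σ(80) = 186, σ(81) = 121, σ(82) = 126, σ(83) = 84, σ(84) = 224, σ(85) = 108, σ(86) = 132, σ(87) = 120, σ(88) = 180, σ(89) = 90, σ(90) = 234, σ(91) = 112, σ(92) = 168, σ(93) = 128, σ(94) = 144, σ(95) = 120, σ(96) = 252, σ(97) = 98, σ(98) = 171, σ(99) = 156, σ(100) = 217, σ(101) = 102, σ(102) = 216, σ(103) = 104, σ(104) = 210, σ(105) = 192, σ(106) = 162, σ(107) = 108, σ(108) = 280, σ(109) = 110, σ(110) = 216, σ(111) = 152, σ(112) = 248, σ(113) = 114, σ(114) = 240, σ(115) = 144, σ(116) = 210, σ(117) = 182, σ(118) = 180, σ(119) = 144, σ(120) = 360, σ(121) = 133, σ(122) = 186, σ(123) = 168, σ(124) = 224, σ(125) = 156, σ(126) = 312, σ(127) = 128, σ(128) = 255, σ(129) = 176, σ(130) = 252, σ(131) = 132, σ(132) = 336, σ(133) = 160, σ(134) = 204, σ(135) = 240, σ(136) = 270, σ(137) = 138, σ(138) = 288, σ(139) = 140, σ(140) = 336, σ(141) = 192, σ(142) = 216, σ(143) = 168, σ(144) = 403, σ(145) = 180, σ(146) = 222, σ(147) = 228, σ(148) = 266, σ(149) = 150, σ(150) = 372, σ(151) = 152, σ(152) = 300, σ(153) = 234, σ(154) = 288, σ(155) = 192, σ(156) = 392, σ(157) = 158, σ(158) = 240, σ(159) = 216, σ(160) = 378, σ(161) = 192, σ(162) = 363, σ(163) = 164, σ(164) = 294, σ(165) = 288, σ(166) = 252, σ(167) = 168, σ(168) = 480, σ(169) = 183, σ(170) = 324, σ(171) = 260, σ(172) = 308, σ(173) = 174, σ(174) = 360, σ(175) = 248, σ(176) = 372, σ(177) = 240, σ(178) = 270, σ(179) = 180, σ(180) = 546, σ(181) = 182. Summing all 181 values: 27002. (Average order: Σ_{n ≤ x} σ(n) ~ (π²/12) x². For x = 181, (π²/12)·181² ≈ 26944.84.)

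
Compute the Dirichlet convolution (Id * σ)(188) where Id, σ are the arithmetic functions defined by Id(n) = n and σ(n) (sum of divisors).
(Id * σ)(188) = 1615

Divisors of 188: [1, 2, 4, 47, 94, 188]. For each d | 188:
  d = 1: Id(1) · σ(188/1) = 1 · 336 = 336
  d = 2: Id(2) · σ(188/2) = 2 · 144 = 288
  d = 4: Id(4) · σ(188/4) = 4 · 48 = 192
  d = 47: Id(47) · σ(188/47) = 47 · 7 = 329
  d = 94: Id(94) · σ(188/94) = 94 · 3 = 282
  d = 188: Id(188) · σ(188/188) = 188 · 1 = 188
Summing: (Id * σ)(188) = 336 + 288 + 192 + 329 + 282 + 188 = 1615.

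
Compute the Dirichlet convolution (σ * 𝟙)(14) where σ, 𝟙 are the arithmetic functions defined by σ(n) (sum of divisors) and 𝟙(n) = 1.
(σ * 𝟙)(14) = 36

Divisors of 14: [1, 2, 7, 14]. For each d | 14:
  d = 1: σ(1) · 𝟙(14/1) = 1 · 1 = 1
  d = 2: σ(2) · 𝟙(14/2) = 3 · 1 = 3
  d = 7: σ(7) · 𝟙(14/7) = 8 · 1 = 8
  d = 14: σ(14) · 𝟙(14/14) = 24 · 1 = 24
Summing: (σ * 𝟙)(14) = 1 + 3 + 8 + 24 = 36.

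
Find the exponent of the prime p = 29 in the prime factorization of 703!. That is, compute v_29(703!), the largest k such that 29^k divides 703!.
v_29(703!) = 24

Legendre's formula: v_p(n!) = Σ_{k ≥ 1} ⌊n / p^k⌋. For p = 29, n = 703, the terms are:
  ⌊703/29^1⌋ = ⌊703/29⌋ = 24
(the next term ⌊703/29^2⌋ = 0, terminating the sum). Summing: v_29(703!) = 24 = 24.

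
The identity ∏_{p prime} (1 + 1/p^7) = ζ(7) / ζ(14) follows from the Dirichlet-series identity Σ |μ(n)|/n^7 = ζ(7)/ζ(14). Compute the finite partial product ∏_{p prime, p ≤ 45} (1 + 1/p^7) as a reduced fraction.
∏ = 520809220089538061022644224225580227698833285987386472597926245148089867161153104280287356125184/516528479137134655019209847872578550121603875954111837055841148542846145248143400719531810009375

The primes p ≤ 45 are [2, 3, 5, 7, 11, 13, 17, 19, 23, 29, 31, 37, 41, 43]. For each, (1 + 1/p^7) = (p^7 + 1)/p^7. Multiplying these fractions over p ∈ [2, 3, 5, 7, 11, 13, 17, 19, 23, 29, 31, 37, 41, 43] gives 520809220089538061022644224225580227698833285987386472597926245148089867161153104280287356125184/516528479137134655019209847872578550121603875954111837055841148542846145248143400719531810009375. (In the limit P → ∞ this tends to ζ(7)/ζ(14).)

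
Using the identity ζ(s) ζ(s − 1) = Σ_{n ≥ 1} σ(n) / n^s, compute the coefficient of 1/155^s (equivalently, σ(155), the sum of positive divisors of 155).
σ(155) = 192

In the product (Σ m^0/m^s)(Σ k / k^s) = Σ (Σ_{d | n} d) / n^s, the coefficient of 1/n^s is σ(n) = Σ_{d | n} d. For n = 155, divisors are [1, 5, 31, 155]; summing: σ(155) = 192.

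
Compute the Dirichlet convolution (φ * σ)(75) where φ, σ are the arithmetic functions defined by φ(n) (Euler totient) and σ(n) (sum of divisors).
(φ * σ)(75) = 450

Divisors of 75: [1, 3, 5, 15, 25, 75]. For each d | 75:
  d = 1: φ(1) · σ(75/1) = 1 · 124 = 124
  d = 3: φ(3) · σ(75/3) = 2 · 31 = 62
  d = 5: φ(5) · σ(75/5) = 4 · 24 = 96
  d = 15: φ(15) · σ(75/15) = 8 · 6 = 48
  d = 25: φ(25) · σ(75/25) = 20 · 4 = 80
  d = 75: φ(75) · σ(75/75) = 40 · 1 = 40
Summing: (φ * σ)(75) = 124 + 62 + 96 + 48 + 80 + 40 = 450.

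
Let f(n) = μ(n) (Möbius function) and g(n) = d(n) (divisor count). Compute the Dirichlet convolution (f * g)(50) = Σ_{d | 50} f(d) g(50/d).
(μ * d)(50) = 1

Divisors of 50: [1, 2, 5, 10, 25, 50]. For each d | 50:
  d = 1: μ(1) · d(50/1) = 1 · 6 = 6
  d = 2: μ(2) · d(50/2) = -1 · 3 = -3
  d = 5: μ(5) · d(50/5) = -1 · 4 = -4
  d = 10: μ(10) · d(50/10) = 1 · 2 = 2
  d = 25: μ(25) · d(50/25) = 0 · 2 = 0
  d = 50: μ(50) · d(50/50) = 0 · 1 = 0
Summing: (μ * d)(50) = 6 + -3 + -4 + 2 + 0 + 0 = 1.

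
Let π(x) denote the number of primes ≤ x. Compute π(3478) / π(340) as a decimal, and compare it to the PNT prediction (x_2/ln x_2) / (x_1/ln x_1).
π(3478)/π(340) = 487/68 ≈ 7.1618;  PNT prediction ≈ 7.3124.

π(340) = 68 and π(3478) = 487, so π(3478)/π(340) ≈ 7.1618. The PNT-predicted ratio is (3478/ln(3478)) / (340/ln(340)) ≈ 7.3124. The two agree to within a few percent, as expected.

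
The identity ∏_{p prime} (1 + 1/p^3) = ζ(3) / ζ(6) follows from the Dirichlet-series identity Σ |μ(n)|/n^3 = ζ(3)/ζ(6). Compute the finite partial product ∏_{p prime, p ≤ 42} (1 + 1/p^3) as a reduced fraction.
∏ = 19748514390846878817381777408/16714921165084221808965643495

The primes p ≤ 42 are [2, 3, 5, 7, 11, 13, 17, 19, 23, 29, 31, 37, 41]. For each, (1 + 1/p^3) = (p^3 + 1)/p^3. Multiplying these fractions over p ∈ [2, 3, 5, 7, 11, 13, 17, 19, 23, 29, 31, 37, 41] gives 19748514390846878817381777408/16714921165084221808965643495. (In the limit P → ∞ this tends to ζ(3)/ζ(6).)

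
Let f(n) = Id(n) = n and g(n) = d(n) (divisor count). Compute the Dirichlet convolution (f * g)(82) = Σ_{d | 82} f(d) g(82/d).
(Id * d)(82) = 172

Divisors of 82: [1, 2, 41, 82]. For each d | 82:
  d = 1: Id(1) · d(82/1) = 1 · 4 = 4
  d = 2: Id(2) · d(82/2) = 2 · 2 = 4
  d = 41: Id(41) · d(82/41) = 41 · 2 = 82
  d = 82: Id(82) · d(82/82) = 82 · 1 = 82
Summing: (Id * d)(82) = 4 + 4 + 82 + 82 = 172.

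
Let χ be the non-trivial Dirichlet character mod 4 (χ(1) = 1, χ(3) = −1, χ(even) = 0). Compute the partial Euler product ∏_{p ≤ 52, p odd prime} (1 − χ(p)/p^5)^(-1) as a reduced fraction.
∏ = 7508883803148623376075754946450365737429310788606076172798130278074505/7537845509642297199917174706861149114875564283464393121061743521431552

The odd primes p ≤ 52 are [3, 5, 7, 11, 13, 17, 19, 23, 29, 31, 37, 41, 43, 47]. For each, χ(p) = 1 if p ≡ 1 mod 4, χ(p) = −1 if p ≡ 3 mod 4. Taking (1 − χ(p)/p^5)^(-1) = p^5/(p^5 − χ(p)): (1 − (-1)/3^5)^(-1) · (1 − (1)/5^5)^(-1) · (1 − (-1)/7^5)^(-1) · (1 − (-1)/11^5)^(-1) · (1 − (1)/13^5)^(-1) · (1 − (1)/17^5)^(-1) · (1 − (-1)/19^5)^(-1) · (1 − (-1)/23^5)^(-1) · (1 − (1)/29^5)^(-1) · (1 − (-1)/31^5)^(-1) · (1 − (1)/37^5)^(-1) · (1 − (1)/41^5)^(-1) · (1 − (-1)/43^5)^(-1) · (1 − (-1)/47^5)^(-1) = 7508883803148623376075754946450365737429310788606076172798130278074505/7537845509642297199917174706861149114875564283464393121061743521431552.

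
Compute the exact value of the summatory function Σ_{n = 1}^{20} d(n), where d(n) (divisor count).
Σ_{n ≤ 20} d(n) = 66

Compute d(n) for each 1 ≤ n ≤ 20: d(1) = 1, d(2) = 2, d(3) = 2, d(4) = 3, d(5) = 2, d(6) = 4, d(7) = 2, d(8) = 4, d(9) = 3, d(10) = 4, d(11) = 2, d(12) = 6, d(13) = 2, d(14) = 4, d(15) = 4, d(16) = 5, d(17) = 2, d(18) = 6, d(19) = 2, d(20) = 6. Summing all 20 values: 66. (Dirichlet's divisor formula: Σ_{n ≤ x} d(n) = x ln(x) + (2γ − 1) x + O(√x). For x = 20, the asymptotic estimate is ≈ 63.00.)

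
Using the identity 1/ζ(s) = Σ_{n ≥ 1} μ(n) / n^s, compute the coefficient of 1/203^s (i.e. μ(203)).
μ(203) = 1

Factor n = 203 = 7 · 29. μ(n) = 0 if any exponent ≥ 2 (not squarefree); otherwise μ(n) = (−1)^{ω(n)} where ω(n) is the number of distinct prime factors. Applying: μ(203) = 1.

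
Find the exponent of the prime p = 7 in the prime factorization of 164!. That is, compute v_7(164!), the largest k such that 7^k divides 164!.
v_7(164!) = 26

Legendre's formula: v_p(n!) = Σ_{k ≥ 1} ⌊n / p^k⌋. For p = 7, n = 164, the terms are:
  ⌊164/7^1⌋ = ⌊164/7⌋ = 23
  ⌊164/7^2⌋ = ⌊164/49⌋ = 3
(the next term ⌊164/7^3⌋ = 0, terminating the sum). Summing: v_7(164!) = 23 + 3 = 26.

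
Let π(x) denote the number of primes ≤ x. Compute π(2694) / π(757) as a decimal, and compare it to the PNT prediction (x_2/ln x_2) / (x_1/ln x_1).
π(2694)/π(757) = 392/134 ≈ 2.9254;  PNT prediction ≈ 2.9868.

π(757) = 134 and π(2694) = 392, so π(2694)/π(757) ≈ 2.9254. The PNT-predicted ratio is (2694/ln(2694)) / (757/ln(757)) ≈ 2.9868. The two agree to within a few percent, as expected.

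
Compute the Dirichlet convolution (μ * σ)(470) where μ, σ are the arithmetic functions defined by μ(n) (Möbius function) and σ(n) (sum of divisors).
(μ * σ)(470) = 470

Divisors of 470: [1, 2, 5, 10, 47, 94, 235, 470]. For each d | 470:
  d = 1: μ(1) · σ(470/1) = 1 · 864 = 864
  d = 2: μ(2) · σ(470/2) = -1 · 288 = -288
  d = 5: μ(5) · σ(470/5) = -1 · 144 = -144
  d = 10: μ(10) · σ(470/10) = 1 · 48 = 48
  d = 47: μ(47) · σ(470/47) = -1 · 18 = -18
  d = 94: μ(94) · σ(470/94) = 1 · 6 = 6
  d = 235: μ(235) · σ(470/235) = 1 · 3 = 3
  d = 470: μ(470) · σ(470/470) = -1 · 1 = -1
Summing: (μ * σ)(470) = 864 + -288 + -144 + 48 + -18 + 6 + 3 + -1 = 470.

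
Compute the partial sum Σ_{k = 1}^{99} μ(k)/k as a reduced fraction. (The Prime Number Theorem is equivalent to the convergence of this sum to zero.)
Σ μ(k)/k = 11962644395524974654034383169459538/384261327324253070792183691221959345

Values of μ(k) for 1 ≤ k ≤ 99: μ(1) = 1, μ(2) = -1, μ(3) = -1, μ(5) = -1, μ(6) = 1, μ(7) = -1, μ(10) = 1, μ(11) = -1, μ(13) = -1, μ(14) = 1, μ(15) = 1, μ(17) = -1, μ(19) = -1, μ(21) = 1, μ(22) = 1, μ(23) = -1, μ(26) = 1, μ(29) = -1, μ(30) = -1, μ(31) = -1, μ(33) = 1, μ(34) = 1, μ(35) = 1, μ(37) = -1, μ(38) = 1, μ(39) = 1, μ(41) = -1, μ(42) = -1, μ(43) = -1, μ(46) = 1, μ(47) = -1, μ(51) = 1, μ(53) = -1, μ(55) = 1, μ(57) = 1, μ(58) = 1, μ(59) = -1, μ(61) = -1, μ(62) = 1, μ(65) = 1, μ(66) = -1, μ(67) = -1, μ(69) = 1, μ(70) = -1, μ(71) = -1, μ(73) = -1, μ(74) = 1, μ(77) = 1, μ(78) = -1, μ(79) = -1, μ(82) = 1, μ(83) = -1, μ(85) = 1, μ(86) = 1, μ(87) = 1, μ(89) = -1, μ(91) = 1, μ(93) = 1, μ(94) = 1, μ(95) = 1, μ(97) = -1, with μ = 0 on non-squarefree integers. Summing μ(k)/k for k where μ(k) ≠ 0 gives 11962644395524974654034383169459538/384261327324253070792183691221959345 ≈ 0.0311. (PNT ⟺ this sum → 0 as n → ∞.)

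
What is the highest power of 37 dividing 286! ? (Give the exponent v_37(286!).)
v_37(286!) = 7

Legendre's formula: v_p(n!) = Σ_{k ≥ 1} ⌊n / p^k⌋. For p = 37, n = 286, the terms are:
  ⌊286/37^1⌋ = ⌊286/37⌋ = 7
(the next term ⌊286/37^2⌋ = 0, terminating the sum). Summing: v_37(286!) = 7 = 7.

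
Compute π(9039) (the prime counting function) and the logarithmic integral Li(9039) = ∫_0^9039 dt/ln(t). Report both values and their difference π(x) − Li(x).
π(9039) = 1122;  Li(9039) ≈ 1141.23;  π(x) − Li(x) ≈ -19.23.

Direct count of primes ≤ 9039 gives π(9039) = 1122. Numerical evaluation of the logarithmic integral gives Li(9039) ≈ 1141.23. The difference π(x) − Li(x) ≈ -19.23 is typically negative for small/moderate x (Li(x) overestimates), though Littlewood's theorem shows this sign changes infinitely often.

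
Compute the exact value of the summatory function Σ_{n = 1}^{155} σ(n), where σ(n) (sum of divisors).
Σ_{n ≤ 155} σ(n) = 19770

Compute σ(n) for each 1 ≤ n ≤ 155: σ(1) = 1, σ(2) = 3, σ(3) = 4, σ(4) = 7, σ(5) = 6, σ(6) = 12, σ(7) = 8, σ(8) = 15, σ(9) = 13, σ(10) = 18, σ(11) = 12, σ(12) = 28, σ(13) = 14, σ(14) = 24, σ(15) = 24, σ(16) = 31, σ(17) = 18, σ(18) = 39, σ(19) = 20, σ(20) = 42, σ(21) = 32, σ(22) = 36, σ(23) = 24, σ(24) = 60, σ(25) = 31, σ(26) = 42, σ(27) = 40, σ(28) = 56, σ(29) = 30, σ(30) = 72, σ(31) = 32, σ(32) = 63, σ(33) = 48, σ(34) = 54, σ(35) = 48, σ(36) = 91, σ(37) = 38, σ(38) = 60, σ(39) = 56, σ(40) = 90, σ(41) = 42, σ(42) = 96, σ(43) = 44, σ(44) = 84, σ(45) = 78, σ(46) = 72, σ(47) = 48, σ(48) = 124, σ(49) = 57, σ(50) = 93, σ(51) = 72, σ(52) = 98, σ(53) = 54, σ(54) = 120, σ(55) = 72, σ(56) = 120, σ(57) = 80, σ(58) = 90, σ(59) = 60, σ(60) = 168, σ(61) = 62, σ(62) = 96, σ(63) = 104, σ(64) = 127, σ(65) = 84, σ(66) = 144, σ(67) = 68, σ(68) = 126, σ(69) = 96, σ(70) = 144, σ(71) = 72, σ(72) = 195, σ(73) = 74, σ(74) = 114, σ(75) = 124, σ(76) = 140, σ(77) = 96, σ(78) = 168, σ(79) = 80, σ(80) = 186, σ(81) = 121, σ(82) = 126, σ(83) = 84, σ(84) = 224, σ(85) = 108, σ(86) = 132, σ(87) = 120, σ(88) = 180, σ(89) = 90, σ(90) = 234, σ(91) = 112, σ(92) = 168, σ(93) = 128, σ(94) = 144, σ(95) = 120, σ(96) = 252, σ(97) = 98, σ(98) = 171, σ(99) = 156, σ(100) = 217, σ(101) = 102, σ(102) = 216, σ(103) = 104, σ(104) = 210, σ(105) = 192, σ(106) = 162, σ(107) = 108, σ(108) = 280, σ(109) = 110, σ(110) = 216, σ(111) = 152, σ(112) = 248, σ(113) = 114, σ(114) = 240, σ(115) = 144, σ(116) = 210, σ(117) = 182, σ(118) = 180, σ(119) = 144, σ(120) = 360, σ(121) = 133, σ(122) = 186, σ(123) = 168, σ(124) = 224, σ(125) = 156, σ(126) = 312, σ(127) = 128, σ(128) = 255, σ(129) = 176, σ(130) = 252, σ(131) = 132, σ(132) = 336, σ(133) = 160, σ(134) = 204, σ(135) = 240, σ(136) = 270, σ(137) = 138, σ(138) = 288, σ(139) = 140, σ(140) = 336, σ(141) = 192, σ(142) = 216, σ(143) = 168, σ(144) = 403, σ(145) = 180, σ(146) = 222, σ(147) = 228, σ(148) = 266, σ(149) = 150, σ(150) = 372, σ(151) = 152, σ(152) = 300, σ(153) = 234, σ(154) = 288, σ(155) = 192. Summing all 155 values: 19770. (Average order: Σ_{n ≤ x} σ(n) ~ (π²/12) x². For x = 155, (π²/12)·155² ≈ 19759.77.)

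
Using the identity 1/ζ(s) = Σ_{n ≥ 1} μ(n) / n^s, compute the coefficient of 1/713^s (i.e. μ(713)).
μ(713) = 1

Factor n = 713 = 23 · 31. μ(n) = 0 if any exponent ≥ 2 (not squarefree); otherwise μ(n) = (−1)^{ω(n)} where ω(n) is the number of distinct prime factors. Applying: μ(713) = 1.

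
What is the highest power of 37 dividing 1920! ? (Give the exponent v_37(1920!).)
v_37(1920!) = 52

Legendre's formula: v_p(n!) = Σ_{k ≥ 1} ⌊n / p^k⌋. For p = 37, n = 1920, the terms are:
  ⌊1920/37^1⌋ = ⌊1920/37⌋ = 51
  ⌊1920/37^2⌋ = ⌊1920/1369⌋ = 1
(the next term ⌊1920/37^3⌋ = 0, terminating the sum). Summing: v_37(1920!) = 51 + 1 = 52.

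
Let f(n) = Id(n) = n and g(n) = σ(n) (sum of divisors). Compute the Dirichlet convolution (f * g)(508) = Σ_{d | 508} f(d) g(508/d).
(Id * σ)(508) = 4335

Divisors of 508: [1, 2, 4, 127, 254, 508]. For each d | 508:
  d = 1: Id(1) · σ(508/1) = 1 · 896 = 896
  d = 2: Id(2) · σ(508/2) = 2 · 384 = 768
  d = 4: Id(4) · σ(508/4) = 4 · 128 = 512
  d = 127: Id(127) · σ(508/127) = 127 · 7 = 889
  d = 254: Id(254) · σ(508/254) = 254 · 3 = 762
  d = 508: Id(508) · σ(508/508) = 508 · 1 = 508
Summing: (Id * σ)(508) = 896 + 768 + 512 + 889 + 762 + 508 = 4335.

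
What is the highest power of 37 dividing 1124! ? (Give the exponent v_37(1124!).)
v_37(1124!) = 30

Legendre's formula: v_p(n!) = Σ_{k ≥ 1} ⌊n / p^k⌋. For p = 37, n = 1124, the terms are:
  ⌊1124/37^1⌋ = ⌊1124/37⌋ = 30
(the next term ⌊1124/37^2⌋ = 0, terminating the sum). Summing: v_37(1124!) = 30 = 30.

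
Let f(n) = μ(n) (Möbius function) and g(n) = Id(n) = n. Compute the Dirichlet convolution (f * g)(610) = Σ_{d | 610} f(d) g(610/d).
(μ * Id)(610) = 240

Divisors of 610: [1, 2, 5, 10, 61, 122, 305, 610]. For each d | 610:
  d = 1: μ(1) · Id(610/1) = 1 · 610 = 610
  d = 2: μ(2) · Id(610/2) = -1 · 305 = -305
  d = 5: μ(5) · Id(610/5) = -1 · 122 = -122
  d = 10: μ(10) · Id(610/10) = 1 · 61 = 61
  d = 61: μ(61) · Id(610/61) = -1 · 10 = -10
  d = 122: μ(122) · Id(610/122) = 1 · 5 = 5
  d = 305: μ(305) · Id(610/305) = 1 · 2 = 2
  d = 610: μ(610) · Id(610/610) = -1 · 1 = -1
Summing: (μ * Id)(610) = 610 + -305 + -122 + 61 + -10 + 5 + 2 + -1 = 240.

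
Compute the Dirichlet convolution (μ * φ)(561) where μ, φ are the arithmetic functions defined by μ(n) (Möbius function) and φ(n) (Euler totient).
(μ * φ)(561) = 135

Divisors of 561: [1, 3, 11, 17, 33, 51, 187, 561]. For each d | 561:
  d = 1: μ(1) · φ(561/1) = 1 · 320 = 320
  d = 3: μ(3) · φ(561/3) = -1 · 160 = -160
  d = 11: μ(11) · φ(561/11) = -1 · 32 = -32
  d = 17: μ(17) · φ(561/17) = -1 · 20 = -20
  d = 33: μ(33) · φ(561/33) = 1 · 16 = 16
  d = 51: μ(51) · φ(561/51) = 1 · 10 = 10
  d = 187: μ(187) · φ(561/187) = 1 · 2 = 2
  d = 561: μ(561) · φ(561/561) = -1 · 1 = -1
Summing: (μ * φ)(561) = 320 + -160 + -32 + -20 + 16 + 10 + 2 + -1 = 135.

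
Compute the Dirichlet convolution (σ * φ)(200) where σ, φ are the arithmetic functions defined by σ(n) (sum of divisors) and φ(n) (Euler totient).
(σ * φ)(200) = 2400

Divisors of 200: [1, 2, 4, 5, 8, 10, 20, 25, 40, 50, 100, 200]. For each d | 200:
  d = 1: σ(1) · φ(200/1) = 1 · 80 = 80
  d = 2: σ(2) · φ(200/2) = 3 · 40 = 120
  d = 4: σ(4) · φ(200/4) = 7 · 20 = 140
  d = 5: σ(5) · φ(200/5) = 6 · 16 = 96
  d = 8: σ(8) · φ(200/8) = 15 · 20 = 300
  d = 10: σ(10) · φ(200/10) = 18 · 8 = 144
  d = 20: σ(20) · φ(200/20) = 42 · 4 = 168
  d = 25: σ(25) · φ(200/25) = 31 · 4 = 124
  d = 40: σ(40) · φ(200/40) = 90 · 4 = 360
  d = 50: σ(50) · φ(200/50) = 93 · 2 = 186
  d = 100: σ(100) · φ(200/100) = 217 · 1 = 217
  d = 200: σ(200) · φ(200/200) = 465 · 1 = 465
Summing: (σ * φ)(200) = 80 + 120 + 140 + 96 + 300 + 144 + 168 + 124 + 360 + 186 + 217 + 465 = 2400.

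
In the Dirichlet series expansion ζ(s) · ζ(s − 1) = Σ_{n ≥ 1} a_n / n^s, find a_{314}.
σ(314) = 474

In the product (Σ m^0/m^s)(Σ k / k^s) = Σ (Σ_{d | n} d) / n^s, the coefficient of 1/n^s is σ(n) = Σ_{d | n} d. For n = 314, divisors are [1, 2, 157, 314]; summing: σ(314) = 474.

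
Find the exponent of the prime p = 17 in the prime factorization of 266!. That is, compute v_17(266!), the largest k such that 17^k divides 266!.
v_17(266!) = 15

Legendre's formula: v_p(n!) = Σ_{k ≥ 1} ⌊n / p^k⌋. For p = 17, n = 266, the terms are:
  ⌊266/17^1⌋ = ⌊266/17⌋ = 15
(the next term ⌊266/17^2⌋ = 0, terminating the sum). Summing: v_17(266!) = 15 = 15.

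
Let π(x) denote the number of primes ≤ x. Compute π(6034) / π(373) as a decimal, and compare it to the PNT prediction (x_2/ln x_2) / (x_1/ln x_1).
π(6034)/π(373) = 786/74 ≈ 10.6216;  PNT prediction ≈ 11.0042.

π(373) = 74 and π(6034) = 786, so π(6034)/π(373) ≈ 10.6216. The PNT-predicted ratio is (6034/ln(6034)) / (373/ln(373)) ≈ 11.0042. The two agree to within a few percent, as expected.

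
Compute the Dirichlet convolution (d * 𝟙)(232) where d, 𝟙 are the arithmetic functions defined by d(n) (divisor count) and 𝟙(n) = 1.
(d * 𝟙)(232) = 30

Divisors of 232: [1, 2, 4, 8, 29, 58, 116, 232]. For each d | 232:
  d = 1: d(1) · 𝟙(232/1) = 1 · 1 = 1
  d = 2: d(2) · 𝟙(232/2) = 2 · 1 = 2
  d = 4: d(4) · 𝟙(232/4) = 3 · 1 = 3
  d = 8: d(8) · 𝟙(232/8) = 4 · 1 = 4
  d = 29: d(29) · 𝟙(232/29) = 2 · 1 = 2
  d = 58: d(58) · 𝟙(232/58) = 4 · 1 = 4
  d = 116: d(116) · 𝟙(232/116) = 6 · 1 = 6
  d = 232: d(232) · 𝟙(232/232) = 8 · 1 = 8
Summing: (d * 𝟙)(232) = 1 + 2 + 3 + 4 + 2 + 4 + 6 + 8 = 30.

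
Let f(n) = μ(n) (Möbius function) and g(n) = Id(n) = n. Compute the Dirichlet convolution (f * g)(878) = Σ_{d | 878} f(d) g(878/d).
(μ * Id)(878) = 438

Divisors of 878: [1, 2, 439, 878]. For each d | 878:
  d = 1: μ(1) · Id(878/1) = 1 · 878 = 878
  d = 2: μ(2) · Id(878/2) = -1 · 439 = -439
  d = 439: μ(439) · Id(878/439) = -1 · 2 = -2
  d = 878: μ(878) · Id(878/878) = 1 · 1 = 1
Summing: (μ * Id)(878) = 878 + -439 + -2 + 1 = 438.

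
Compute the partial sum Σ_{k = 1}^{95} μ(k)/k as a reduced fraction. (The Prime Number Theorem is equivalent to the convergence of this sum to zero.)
Σ μ(k)/k = 164165993590198279544427554326659/3961456982724258461775089600226385

Values of μ(k) for 1 ≤ k ≤ 95: μ(1) = 1, μ(2) = -1, μ(3) = -1, μ(5) = -1, μ(6) = 1, μ(7) = -1, μ(10) = 1, μ(11) = -1, μ(13) = -1, μ(14) = 1, μ(15) = 1, μ(17) = -1, μ(19) = -1, μ(21) = 1, μ(22) = 1, μ(23) = -1, μ(26) = 1, μ(29) = -1, μ(30) = -1, μ(31) = -1, μ(33) = 1, μ(34) = 1, μ(35) = 1, μ(37) = -1, μ(38) = 1, μ(39) = 1, μ(41) = -1, μ(42) = -1, μ(43) = -1, μ(46) = 1, μ(47) = -1, μ(51) = 1, μ(53) = -1, μ(55) = 1, μ(57) = 1, μ(58) = 1, μ(59) = -1, μ(61) = -1, μ(62) = 1, μ(65) = 1, μ(66) = -1, μ(67) = -1, μ(69) = 1, μ(70) = -1, μ(71) = -1, μ(73) = -1, μ(74) = 1, μ(77) = 1, μ(78) = -1, μ(79) = -1, μ(82) = 1, μ(83) = -1, μ(85) = 1, μ(86) = 1, μ(87) = 1, μ(89) = -1, μ(91) = 1, μ(93) = 1, μ(94) = 1, μ(95) = 1, with μ = 0 on non-squarefree integers. Summing μ(k)/k for k where μ(k) ≠ 0 gives 164165993590198279544427554326659/3961456982724258461775089600226385 ≈ 0.0414. (PNT ⟺ this sum → 0 as n → ∞.)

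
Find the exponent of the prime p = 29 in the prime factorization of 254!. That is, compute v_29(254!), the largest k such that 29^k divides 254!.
v_29(254!) = 8

Legendre's formula: v_p(n!) = Σ_{k ≥ 1} ⌊n / p^k⌋. For p = 29, n = 254, the terms are:
  ⌊254/29^1⌋ = ⌊254/29⌋ = 8
(the next term ⌊254/29^2⌋ = 0, terminating the sum). Summing: v_29(254!) = 8 = 8.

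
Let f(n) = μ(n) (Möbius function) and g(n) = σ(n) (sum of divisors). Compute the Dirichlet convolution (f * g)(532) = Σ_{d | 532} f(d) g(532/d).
(μ * σ)(532) = 532

Divisors of 532: [1, 2, 4, 7, 14, 19, 28, 38, 76, 133, 266, 532]. For each d | 532:
  d = 1: μ(1) · σ(532/1) = 1 · 1120 = 1120
  d = 2: μ(2) · σ(532/2) = -1 · 480 = -480
  d = 4: μ(4) · σ(532/4) = 0 · 160 = 0
  d = 7: μ(7) · σ(532/7) = -1 · 140 = -140
  d = 14: μ(14) · σ(532/14) = 1 · 60 = 60
  d = 19: μ(19) · σ(532/19) = -1 · 56 = -56
  d = 28: μ(28) · σ(532/28) = 0 · 20 = 0
  d = 38: μ(38) · σ(532/38) = 1 · 24 = 24
  d = 76: μ(76) · σ(532/76) = 0 · 8 = 0
  d = 133: μ(133) · σ(532/133) = 1 · 7 = 7
  d = 266: μ(266) · σ(532/266) = -1 · 3 = -3
  d = 532: μ(532) · σ(532/532) = 0 · 1 = 0
Summing: (μ * σ)(532) = 1120 + -480 + 0 + -140 + 60 + -56 + 0 + 24 + 0 + 7 + -3 + 0 = 532.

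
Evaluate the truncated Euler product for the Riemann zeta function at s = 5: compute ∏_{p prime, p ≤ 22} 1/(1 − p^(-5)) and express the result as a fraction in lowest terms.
∏ = 995488417328655275157507375/960036697434231116505428608

The primes p ≤ 22 are [2, 3, 5, 7, 11, 13, 17, 19]. For each prime, (1 − 1/p^5)^(-1) = p^5 / (p^5 − 1). The product is (1 − 1/2^5)^(-1), (1 − 1/3^5)^(-1), (1 − 1/5^5)^(-1), (1 − 1/7^5)^(-1), (1 − 1/11^5)^(-1), (1 − 1/13^5)^(-1), (1 − 1/17^5)^(-1), (1 − 1/19^5)^(-1) = ∏ p^5 / (p^5 − 1) = 995488417328655275157507375/960036697434231116505428608.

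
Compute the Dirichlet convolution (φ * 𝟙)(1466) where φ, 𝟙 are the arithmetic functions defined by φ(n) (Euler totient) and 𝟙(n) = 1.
(φ * 𝟙)(1466) = 1466

Divisors of 1466: [1, 2, 733, 1466]. For each d | 1466:
  d = 1: φ(1) · 𝟙(1466/1) = 1 · 1 = 1
  d = 2: φ(2) · 𝟙(1466/2) = 1 · 1 = 1
  d = 733: φ(733) · 𝟙(1466/733) = 732 · 1 = 732
  d = 1466: φ(1466) · 𝟙(1466/1466) = 732 · 1 = 732
Summing: (φ * 𝟙)(1466) = 1 + 1 + 732 + 732 = 1466.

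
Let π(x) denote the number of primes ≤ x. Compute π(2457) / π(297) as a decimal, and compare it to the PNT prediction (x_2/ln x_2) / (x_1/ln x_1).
π(2457)/π(297) = 363/62 ≈ 5.8548;  PNT prediction ≈ 6.0336.

π(297) = 62 and π(2457) = 363, so π(2457)/π(297) ≈ 5.8548. The PNT-predicted ratio is (2457/ln(2457)) / (297/ln(297)) ≈ 6.0336. The two agree to within a few percent, as expected.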